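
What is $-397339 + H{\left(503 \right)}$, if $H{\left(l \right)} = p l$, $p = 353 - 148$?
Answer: $-294224$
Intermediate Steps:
$p = 205$
$H{\left(l \right)} = 205 l$
$-397339 + H{\left(503 \right)} = -397339 + 205 \cdot 503 = -397339 + 103115 = -294224$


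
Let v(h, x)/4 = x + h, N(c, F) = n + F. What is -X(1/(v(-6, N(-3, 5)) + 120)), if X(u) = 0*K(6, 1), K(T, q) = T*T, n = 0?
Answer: 0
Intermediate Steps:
N(c, F) = F (N(c, F) = 0 + F = F)
K(T, q) = T²
v(h, x) = 4*h + 4*x (v(h, x) = 4*(x + h) = 4*(h + x) = 4*h + 4*x)
X(u) = 0 (X(u) = 0*6² = 0*36 = 0)
-X(1/(v(-6, N(-3, 5)) + 120)) = -1*0 = 0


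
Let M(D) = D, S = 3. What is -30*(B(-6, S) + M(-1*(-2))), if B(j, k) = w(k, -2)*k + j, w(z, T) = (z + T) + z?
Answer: -240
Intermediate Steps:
w(z, T) = T + 2*z (w(z, T) = (T + z) + z = T + 2*z)
B(j, k) = j + k*(-2 + 2*k) (B(j, k) = (-2 + 2*k)*k + j = k*(-2 + 2*k) + j = j + k*(-2 + 2*k))
-30*(B(-6, S) + M(-1*(-2))) = -30*((-6 + 2*3*(-1 + 3)) - 1*(-2)) = -30*((-6 + 2*3*2) + 2) = -30*((-6 + 12) + 2) = -30*(6 + 2) = -30*8 = -240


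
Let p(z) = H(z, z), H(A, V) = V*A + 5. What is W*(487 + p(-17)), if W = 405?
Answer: 316305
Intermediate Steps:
H(A, V) = 5 + A*V (H(A, V) = A*V + 5 = 5 + A*V)
p(z) = 5 + z**2 (p(z) = 5 + z*z = 5 + z**2)
W*(487 + p(-17)) = 405*(487 + (5 + (-17)**2)) = 405*(487 + (5 + 289)) = 405*(487 + 294) = 405*781 = 316305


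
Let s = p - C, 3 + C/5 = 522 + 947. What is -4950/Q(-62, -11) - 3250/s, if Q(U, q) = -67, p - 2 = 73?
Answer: 7226000/97217 ≈ 74.329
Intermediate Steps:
p = 75 (p = 2 + 73 = 75)
C = 7330 (C = -15 + 5*(522 + 947) = -15 + 5*1469 = -15 + 7345 = 7330)
s = -7255 (s = 75 - 1*7330 = 75 - 7330 = -7255)
-4950/Q(-62, -11) - 3250/s = -4950/(-67) - 3250/(-7255) = -4950*(-1/67) - 3250*(-1/7255) = 4950/67 + 650/1451 = 7226000/97217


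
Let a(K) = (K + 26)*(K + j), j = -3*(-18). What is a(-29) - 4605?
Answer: -4680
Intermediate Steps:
j = 54
a(K) = (26 + K)*(54 + K) (a(K) = (K + 26)*(K + 54) = (26 + K)*(54 + K))
a(-29) - 4605 = (1404 + (-29)² + 80*(-29)) - 4605 = (1404 + 841 - 2320) - 4605 = -75 - 4605 = -4680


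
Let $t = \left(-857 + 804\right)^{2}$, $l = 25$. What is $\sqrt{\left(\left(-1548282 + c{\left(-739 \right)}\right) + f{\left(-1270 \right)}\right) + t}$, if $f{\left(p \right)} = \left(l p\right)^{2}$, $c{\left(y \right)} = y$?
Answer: $8 \sqrt{15726817} \approx 31726.0$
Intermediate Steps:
$f{\left(p \right)} = 625 p^{2}$ ($f{\left(p \right)} = \left(25 p\right)^{2} = 625 p^{2}$)
$t = 2809$ ($t = \left(-53\right)^{2} = 2809$)
$\sqrt{\left(\left(-1548282 + c{\left(-739 \right)}\right) + f{\left(-1270 \right)}\right) + t} = \sqrt{\left(\left(-1548282 - 739\right) + 625 \left(-1270\right)^{2}\right) + 2809} = \sqrt{\left(-1549021 + 625 \cdot 1612900\right) + 2809} = \sqrt{\left(-1549021 + 1008062500\right) + 2809} = \sqrt{1006513479 + 2809} = \sqrt{1006516288} = 8 \sqrt{15726817}$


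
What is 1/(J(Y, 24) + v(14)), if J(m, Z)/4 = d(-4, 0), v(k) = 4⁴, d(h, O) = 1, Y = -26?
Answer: 1/260 ≈ 0.0038462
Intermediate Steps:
v(k) = 256
J(m, Z) = 4 (J(m, Z) = 4*1 = 4)
1/(J(Y, 24) + v(14)) = 1/(4 + 256) = 1/260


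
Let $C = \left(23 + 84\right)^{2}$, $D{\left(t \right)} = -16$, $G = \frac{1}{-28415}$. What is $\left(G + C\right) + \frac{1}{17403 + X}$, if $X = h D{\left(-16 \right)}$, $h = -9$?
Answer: $\frac{5708448570113}{498598005} \approx 11449.0$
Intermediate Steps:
$G = - \frac{1}{28415} \approx -3.5193 \cdot 10^{-5}$
$C = 11449$ ($C = 107^{2} = 11449$)
$X = 144$ ($X = \left(-9\right) \left(-16\right) = 144$)
$\left(G + C\right) + \frac{1}{17403 + X} = \left(- \frac{1}{28415} + 11449\right) + \frac{1}{17403 + 144} = \frac{325323334}{28415} + \frac{1}{17547} = \frac{5708448570113}{498598005}$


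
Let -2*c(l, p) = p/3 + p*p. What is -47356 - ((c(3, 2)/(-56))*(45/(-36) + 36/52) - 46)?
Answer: -59042851/1248 ≈ -47310.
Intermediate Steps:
c(l, p) = -p**2/2 - p/6 (c(l, p) = -(p/3 + p*p)/2 = -(p*(1/3) + p**2)/2 = -(p/3 + p**2)/2 = -(p**2 + p/3)/2 = -p**2/2 - p/6)
-47356 - ((c(3, 2)/(-56))*(45/(-36) + 36/52) - 46) = -47356 - ((-1/6*2*(1 + 3*2)/(-56))*(45/(-36) + 36/52) - 46) = -47356 - ((-1/6*2*(1 + 6)*(-1/56))*(45*(-1/36) + 36*(1/52)) - 46) = -47356 - ((-1/6*2*7*(-1/56))*(-5/4 + 9/13) - 46) = -47356 - (-7/3*(-1/56)*(-29/52) - 46) = -47356 - ((1/24)*(-29/52) - 46) = -47356 - (-29/1248 - 46) = -47356 - 1*(-57437/1248) = -47356 + 57437/1248 = -59042851/1248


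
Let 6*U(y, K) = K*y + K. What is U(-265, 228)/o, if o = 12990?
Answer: -1672/2165 ≈ -0.77229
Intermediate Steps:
U(y, K) = K/6 + K*y/6 (U(y, K) = (K*y + K)/6 = (K + K*y)/6 = K/6 + K*y/6)
U(-265, 228)/o = ((⅙)*228*(1 - 265))/12990 = ((⅙)*228*(-264))*(1/12990) = -10032*1/12990 = -1672/2165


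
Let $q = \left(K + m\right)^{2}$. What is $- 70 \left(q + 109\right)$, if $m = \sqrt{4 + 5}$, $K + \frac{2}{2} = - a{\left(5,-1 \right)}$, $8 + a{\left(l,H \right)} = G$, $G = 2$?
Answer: $-12110$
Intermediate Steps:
$a{\left(l,H \right)} = -6$ ($a{\left(l,H \right)} = -8 + 2 = -6$)
$K = 5$ ($K = -1 - -6 = -1 + 6 = 5$)
$m = 3$ ($m = \sqrt{9} = 3$)
$q = 64$ ($q = \left(5 + 3\right)^{2} = 8^{2} = 64$)
$- 70 \left(q + 109\right) = - 70 \left(64 + 109\right) = \left(-70\right) 173 = -12110$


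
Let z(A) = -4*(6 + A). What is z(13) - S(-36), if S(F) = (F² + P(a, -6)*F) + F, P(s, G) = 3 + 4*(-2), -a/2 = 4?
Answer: -1516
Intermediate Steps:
a = -8 (a = -2*4 = -8)
P(s, G) = -5 (P(s, G) = 3 - 8 = -5)
S(F) = F² - 4*F (S(F) = (F² - 5*F) + F = F² - 4*F)
z(A) = -24 - 4*A
z(13) - S(-36) = (-24 - 4*13) - (-36)*(-4 - 36) = (-24 - 52) - (-36)*(-40) = -76 - 1*1440 = -76 - 1440 = -1516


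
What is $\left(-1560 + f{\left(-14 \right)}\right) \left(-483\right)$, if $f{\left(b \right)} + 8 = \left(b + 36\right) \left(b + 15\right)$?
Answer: $746718$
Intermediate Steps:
$f{\left(b \right)} = -8 + \left(15 + b\right) \left(36 + b\right)$ ($f{\left(b \right)} = -8 + \left(b + 36\right) \left(b + 15\right) = -8 + \left(36 + b\right) \left(15 + b\right) = -8 + \left(15 + b\right) \left(36 + b\right)$)
$\left(-1560 + f{\left(-14 \right)}\right) \left(-483\right) = \left(-1560 + \left(532 + \left(-14\right)^{2} + 51 \left(-14\right)\right)\right) \left(-483\right) = \left(-1560 + \left(532 + 196 - 714\right)\right) \left(-483\right) = \left(-1560 + 14\right) \left(-483\right) = \left(-1546\right) \left(-483\right) = 746718$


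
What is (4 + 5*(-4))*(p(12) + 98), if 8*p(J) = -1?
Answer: -1566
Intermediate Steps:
p(J) = -⅛ (p(J) = (⅛)*(-1) = -⅛)
(4 + 5*(-4))*(p(12) + 98) = (4 + 5*(-4))*(-⅛ + 98) = (4 - 20)*(783/8) = -16*783/8 = -1566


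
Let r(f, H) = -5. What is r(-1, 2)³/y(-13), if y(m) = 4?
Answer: -125/4 ≈ -31.250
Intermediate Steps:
r(-1, 2)³/y(-13) = (-5)³/4 = (¼)*(-125) = -125/4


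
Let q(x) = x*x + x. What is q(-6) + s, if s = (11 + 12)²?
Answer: 559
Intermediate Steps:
q(x) = x + x² (q(x) = x² + x = x + x²)
s = 529 (s = 23² = 529)
q(-6) + s = -6*(1 - 6) + 529 = -6*(-5) + 529 = 30 + 529 = 559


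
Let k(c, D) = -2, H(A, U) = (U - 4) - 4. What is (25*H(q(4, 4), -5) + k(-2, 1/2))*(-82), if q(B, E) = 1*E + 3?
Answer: 26814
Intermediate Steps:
q(B, E) = 3 + E (q(B, E) = E + 3 = 3 + E)
H(A, U) = -8 + U (H(A, U) = (-4 + U) - 4 = -8 + U)
(25*H(q(4, 4), -5) + k(-2, 1/2))*(-82) = (25*(-8 - 5) - 2)*(-82) = (25*(-13) - 2)*(-82) = (-325 - 2)*(-82) = -327*(-82) = 26814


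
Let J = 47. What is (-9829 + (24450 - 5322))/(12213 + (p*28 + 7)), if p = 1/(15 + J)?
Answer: 288269/378834 ≈ 0.76094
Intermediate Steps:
p = 1/62 (p = 1/(15 + 47) = 1/62 ≈ 0.016129)
(-9829 + (24450 - 5322))/(12213 + (p*28 + 7)) = (-9829 + (24450 - 5322))/(12213 + ((1/62)*28 + 7)) = (-9829 + 19128)/(12213 + (14/31 + 7)) = 9299/(12213 + 231/31) = 9299/(378834/31) = 9299*(31/378834) = 288269/378834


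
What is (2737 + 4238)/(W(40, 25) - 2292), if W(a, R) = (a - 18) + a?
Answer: -1395/446 ≈ -3.1278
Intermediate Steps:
W(a, R) = -18 + 2*a (W(a, R) = (-18 + a) + a = -18 + 2*a)
(2737 + 4238)/(W(40, 25) - 2292) = (2737 + 4238)/((-18 + 2*40) - 2292) = 6975/((-18 + 80) - 2292) = 6975/(62 - 2292) = 6975/(-2230) = 6975*(-1/2230) = -1395/446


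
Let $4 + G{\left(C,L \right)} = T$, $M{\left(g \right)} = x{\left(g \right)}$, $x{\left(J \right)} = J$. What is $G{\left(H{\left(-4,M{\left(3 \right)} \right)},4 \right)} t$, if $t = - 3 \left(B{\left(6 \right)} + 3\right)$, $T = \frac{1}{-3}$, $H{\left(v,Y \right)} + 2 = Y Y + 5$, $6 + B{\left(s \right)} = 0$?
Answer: $-39$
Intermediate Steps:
$B{\left(s \right)} = -6$ ($B{\left(s \right)} = -6 + 0 = -6$)
$M{\left(g \right)} = g$
$H{\left(v,Y \right)} = 3 + Y^{2}$ ($H{\left(v,Y \right)} = -2 + \left(Y Y + 5\right) = -2 + \left(Y^{2} + 5\right) = -2 + \left(5 + Y^{2}\right) = 3 + Y^{2}$)
$T = - \frac{1}{3} \approx -0.33333$
$G{\left(C,L \right)} = - \frac{13}{3}$ ($G{\left(C,L \right)} = -4 - \frac{1}{3} = - \frac{13}{3}$)
$t = 9$ ($t = - 3 \left(-6 + 3\right) = \left(-3\right) \left(-3\right) = 9$)
$G{\left(H{\left(-4,M{\left(3 \right)} \right)},4 \right)} t = \left(- \frac{13}{3}\right) 9 = -39$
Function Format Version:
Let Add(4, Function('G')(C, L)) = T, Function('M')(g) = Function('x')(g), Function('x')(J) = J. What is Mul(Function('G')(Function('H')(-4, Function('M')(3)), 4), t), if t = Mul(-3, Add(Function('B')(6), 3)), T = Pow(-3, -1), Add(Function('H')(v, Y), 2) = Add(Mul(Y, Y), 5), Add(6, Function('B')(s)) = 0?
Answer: -39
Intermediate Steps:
Function('B')(s) = -6 (Function('B')(s) = Add(-6, 0) = -6)
Function('M')(g) = g
Function('H')(v, Y) = Add(3, Pow(Y, 2)) (Function('H')(v, Y) = Add(-2, Add(Mul(Y, Y), 5)) = Add(-2, Add(Pow(Y, 2), 5)) = Add(-2, Add(5, Pow(Y, 2))) = Add(3, Pow(Y, 2)))
T = Rational(-1, 3) ≈ -0.33333
Function('G')(C, L) = Rational(-13, 3) (Function('G')(C, L) = Add(-4, Rational(-1, 3)) = Rational(-13, 3))
t = 9 (t = Mul(-3, Add(-6, 3)) = Mul(-3, -3) = 9)
Mul(Function('G')(Function('H')(-4, Function('M')(3)), 4), t) = Mul(Rational(-13, 3), 9) = -39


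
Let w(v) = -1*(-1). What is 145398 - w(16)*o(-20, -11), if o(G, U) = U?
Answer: 145409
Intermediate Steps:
w(v) = 1
145398 - w(16)*o(-20, -11) = 145398 - (-11) = 145398 - 1*(-11) = 145398 + 11 = 145409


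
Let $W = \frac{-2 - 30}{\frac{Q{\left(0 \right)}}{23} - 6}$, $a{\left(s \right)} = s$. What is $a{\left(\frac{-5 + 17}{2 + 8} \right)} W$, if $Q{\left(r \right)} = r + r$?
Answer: $\frac{32}{5} \approx 6.4$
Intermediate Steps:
$Q{\left(r \right)} = 2 r$
$W = \frac{16}{3}$ ($W = \frac{-2 - 30}{\frac{2 \cdot 0}{23} - 6} = - \frac{32}{0 \cdot \frac{1}{23} - 6} = - \frac{32}{0 + \left(-7 + 1\right)} = - \frac{32}{0 - 6} = - \frac{32}{-6} = \left(-32\right) \left(- \frac{1}{6}\right) = \frac{16}{3} \approx 5.3333$)
$a{\left(\frac{-5 + 17}{2 + 8} \right)} W = \frac{-5 + 17}{2 + 8} \cdot \frac{16}{3} = \frac{12}{10} \cdot \frac{16}{3} = 12 \cdot \frac{1}{10} \cdot \frac{16}{3} = \frac{6}{5} \cdot \frac{16}{3} = \frac{32}{5}$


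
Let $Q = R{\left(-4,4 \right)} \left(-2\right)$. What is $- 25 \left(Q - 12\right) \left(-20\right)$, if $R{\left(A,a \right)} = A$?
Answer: $-2000$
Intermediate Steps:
$Q = 8$ ($Q = \left(-4\right) \left(-2\right) = 8$)
$- 25 \left(Q - 12\right) \left(-20\right) = - 25 \left(8 - 12\right) \left(-20\right) = \left(-25\right) \left(-4\right) \left(-20\right) = 100 \left(-20\right) = -2000$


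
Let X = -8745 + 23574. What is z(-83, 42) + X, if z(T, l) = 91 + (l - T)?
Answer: 15045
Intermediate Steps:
z(T, l) = 91 + l - T
X = 14829
z(-83, 42) + X = (91 + 42 - 1*(-83)) + 14829 = (91 + 42 + 83) + 14829 = 216 + 14829 = 15045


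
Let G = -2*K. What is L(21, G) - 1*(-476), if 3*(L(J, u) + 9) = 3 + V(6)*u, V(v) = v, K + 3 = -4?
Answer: 496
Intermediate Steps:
K = -7 (K = -3 - 4 = -7)
G = 14 (G = -2*(-7) = 14)
L(J, u) = -8 + 2*u (L(J, u) = -9 + (3 + 6*u)/3 = -9 + (1 + 2*u) = -8 + 2*u)
L(21, G) - 1*(-476) = (-8 + 2*14) - 1*(-476) = (-8 + 28) + 476 = 20 + 476 = 496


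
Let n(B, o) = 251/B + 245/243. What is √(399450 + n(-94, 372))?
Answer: √2573024100234/2538 ≈ 632.02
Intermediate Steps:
n(B, o) = 245/243 + 251/B (n(B, o) = 251/B + 245*(1/243) = 251/B + 245/243 = 245/243 + 251/B)
√(399450 + n(-94, 372)) = √(399450 + (245/243 + 251/(-94))) = √(399450 + (245/243 + 251*(-1/94))) = √(399450 + (245/243 - 251/94)) = √(399450 - 37963/22842) = √(9124198937/22842) = √2573024100234/2538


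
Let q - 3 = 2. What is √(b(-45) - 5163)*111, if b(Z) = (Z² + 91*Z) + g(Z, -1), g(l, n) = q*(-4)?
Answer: 111*I*√7253 ≈ 9453.3*I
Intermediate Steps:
q = 5 (q = 3 + 2 = 5)
g(l, n) = -20 (g(l, n) = 5*(-4) = -20)
b(Z) = -20 + Z² + 91*Z (b(Z) = (Z² + 91*Z) - 20 = -20 + Z² + 91*Z)
√(b(-45) - 5163)*111 = √((-20 + (-45)² + 91*(-45)) - 5163)*111 = √((-20 + 2025 - 4095) - 5163)*111 = √(-2090 - 5163)*111 = √(-7253)*111 = (I*√7253)*111 = 111*I*√7253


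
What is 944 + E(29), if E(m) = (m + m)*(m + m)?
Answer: 4308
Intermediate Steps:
E(m) = 4*m² (E(m) = (2*m)*(2*m) = 4*m²)
944 + E(29) = 944 + 4*29² = 944 + 4*841 = 944 + 3364 = 4308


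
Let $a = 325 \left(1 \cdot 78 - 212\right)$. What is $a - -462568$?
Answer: $419018$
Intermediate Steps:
$a = -43550$ ($a = 325 \left(78 - 212\right) = 325 \left(-134\right) = -43550$)
$a - -462568 = -43550 - -462568 = -43550 + 462568 = 419018$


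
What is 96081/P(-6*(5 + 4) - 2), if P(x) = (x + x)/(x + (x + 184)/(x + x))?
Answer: 2402025/49 ≈ 49021.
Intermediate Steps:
P(x) = 2*x/(x + (184 + x)/(2*x)) (P(x) = (2*x)/(x + (184 + x)/((2*x))) = (2*x)/(x + (184 + x)*(1/(2*x))) = (2*x)/(x + (184 + x)/(2*x)) = 2*x/(x + (184 + x)/(2*x)))
96081/P(-6*(5 + 4) - 2) = 96081/((4*(-6*(5 + 4) - 2)**2/(184 + (-6*(5 + 4) - 2) + 2*(-6*(5 + 4) - 2)**2))) = 96081/((4*(-6*9 - 2)**2/(184 + (-6*9 - 2) + 2*(-6*9 - 2)**2))) = 96081/((4*(-54 - 2)**2/(184 + (-54 - 2) + 2*(-54 - 2)**2))) = 96081/((4*(-56)**2/(184 - 56 + 2*(-56)**2))) = 96081/((4*3136/(184 - 56 + 2*3136))) = 96081/((4*3136/(184 - 56 + 6272))) = 96081/((4*3136/6400)) = 96081/((4*3136*(1/6400))) = 96081/(49/25) = 96081*(25/49) = 2402025/49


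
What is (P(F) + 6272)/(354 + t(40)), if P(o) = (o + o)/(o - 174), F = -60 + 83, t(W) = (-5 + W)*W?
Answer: 473513/132427 ≈ 3.5757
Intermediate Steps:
t(W) = W*(-5 + W)
F = 23
P(o) = 2*o/(-174 + o) (P(o) = (2*o)/(-174 + o) = 2*o/(-174 + o))
(P(F) + 6272)/(354 + t(40)) = (2*23/(-174 + 23) + 6272)/(354 + 40*(-5 + 40)) = (2*23/(-151) + 6272)/(354 + 40*35) = (2*23*(-1/151) + 6272)/(354 + 1400) = (-46/151 + 6272)/1754 = (947026/151)*(1/1754) = 473513/132427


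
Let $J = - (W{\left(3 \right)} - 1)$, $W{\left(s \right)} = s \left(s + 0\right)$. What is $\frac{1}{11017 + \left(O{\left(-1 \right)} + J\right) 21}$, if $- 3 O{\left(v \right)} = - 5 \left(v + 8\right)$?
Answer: $\frac{1}{11094} \approx 9.0139 \cdot 10^{-5}$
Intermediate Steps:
$O{\left(v \right)} = \frac{40}{3} + \frac{5 v}{3}$ ($O{\left(v \right)} = - \frac{\left(-5\right) \left(v + 8\right)}{3} = - \frac{\left(-5\right) \left(8 + v\right)}{3} = - \frac{-40 - 5 v}{3} = \frac{40}{3} + \frac{5 v}{3}$)
$W{\left(s \right)} = s^{2}$ ($W{\left(s \right)} = s s = s^{2}$)
$J = -8$ ($J = - (3^{2} - 1) = - (9 - 1) = \left(-1\right) 8 = -8$)
$\frac{1}{11017 + \left(O{\left(-1 \right)} + J\right) 21} = \frac{1}{11017 + \left(\left(\frac{40}{3} + \frac{5}{3} \left(-1\right)\right) - 8\right) 21} = \frac{1}{11017 + \left(\left(\frac{40}{3} - \frac{5}{3}\right) - 8\right) 21} = \frac{1}{11017 + \left(\frac{35}{3} - 8\right) 21} = \frac{1}{11017 + \frac{11}{3} \cdot 21} = \frac{1}{11017 + 77} = \frac{1}{11094}$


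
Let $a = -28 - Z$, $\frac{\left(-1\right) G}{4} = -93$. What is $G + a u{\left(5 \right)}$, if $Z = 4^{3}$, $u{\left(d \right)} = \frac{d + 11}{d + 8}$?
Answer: $\frac{3364}{13} \approx 258.77$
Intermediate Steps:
$G = 372$ ($G = \left(-4\right) \left(-93\right) = 372$)
$u{\left(d \right)} = \frac{11 + d}{8 + d}$
$Z = 64$
$a = -92$ ($a = -28 - 64 = -92$)
$G + a u{\left(5 \right)} = 372 - 92 \frac{11 + 5}{8 + 5} = 372 - 92 \cdot \frac{1}{13} \cdot 16 = 372 - \frac{1472}{13} = \frac{3364}{13}$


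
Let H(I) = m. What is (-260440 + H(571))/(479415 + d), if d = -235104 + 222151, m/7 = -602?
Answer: -132327/233231 ≈ -0.56736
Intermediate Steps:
m = -4214 (m = 7*(-602) = -4214)
H(I) = -4214
d = -12953
(-260440 + H(571))/(479415 + d) = (-260440 - 4214)/(479415 - 12953) = -264654/466462 = -264654*1/466462 = -132327/233231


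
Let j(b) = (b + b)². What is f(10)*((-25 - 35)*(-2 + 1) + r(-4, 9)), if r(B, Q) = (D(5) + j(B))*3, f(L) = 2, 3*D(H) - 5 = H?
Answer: 524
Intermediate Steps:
D(H) = 5/3 + H/3
j(b) = 4*b² (j(b) = (2*b)² = 4*b²)
r(B, Q) = 10 + 12*B² (r(B, Q) = ((5/3 + (⅓)*5) + 4*B²)*3 = ((5/3 + 5/3) + 4*B²)*3 = (10/3 + 4*B²)*3 = 10 + 12*B²)
f(10)*((-25 - 35)*(-2 + 1) + r(-4, 9)) = 2*((-25 - 35)*(-2 + 1) + (10 + 12*(-4)²)) = 2*(-60*(-1) + (10 + 12*16)) = 2*(60 + (10 + 192)) = 2*(60 + 202) = 2*262 = 524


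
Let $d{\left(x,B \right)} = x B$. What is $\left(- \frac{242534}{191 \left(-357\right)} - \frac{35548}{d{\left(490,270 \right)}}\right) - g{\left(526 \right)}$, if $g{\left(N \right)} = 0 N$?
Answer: $\frac{353134961}{107394525} \approx 3.2882$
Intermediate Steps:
$g{\left(N \right)} = 0$
$d{\left(x,B \right)} = B x$
$\left(- \frac{242534}{191 \left(-357\right)} - \frac{35548}{d{\left(490,270 \right)}}\right) - g{\left(526 \right)} = \left(- \frac{242534}{191 \left(-357\right)} - \frac{35548}{270 \cdot 490}\right) - 0 = \left(- \frac{242534}{-68187} - \frac{35548}{132300}\right) + 0 = \left(\left(-242534\right) \left(- \frac{1}{68187}\right) - \frac{8887}{33075}\right) + 0 = \left(\frac{242534}{68187} - \frac{8887}{33075}\right) + 0 = \frac{353134961}{107394525} + 0 = \frac{353134961}{107394525}$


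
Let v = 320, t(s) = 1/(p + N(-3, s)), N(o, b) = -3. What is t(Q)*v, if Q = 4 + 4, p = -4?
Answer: -320/7 ≈ -45.714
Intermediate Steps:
Q = 8
t(s) = -⅐ (t(s) = 1/(-4 - 3) = 1/(-7) = -⅐)
t(Q)*v = -⅐*320 = -320/7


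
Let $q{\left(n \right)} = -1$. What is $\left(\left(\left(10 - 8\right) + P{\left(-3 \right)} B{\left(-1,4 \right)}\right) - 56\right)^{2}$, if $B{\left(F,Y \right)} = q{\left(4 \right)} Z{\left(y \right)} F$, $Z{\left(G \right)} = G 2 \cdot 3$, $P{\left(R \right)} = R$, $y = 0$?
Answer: $2916$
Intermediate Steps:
$Z{\left(G \right)} = 6 G$ ($Z{\left(G \right)} = 2 G 3 = 6 G$)
$B{\left(F,Y \right)} = 0$ ($B{\left(F,Y \right)} = - 6 \cdot 0 F = \left(-1\right) 0 F = 0 F = 0$)
$\left(\left(\left(10 - 8\right) + P{\left(-3 \right)} B{\left(-1,4 \right)}\right) - 56\right)^{2} = \left(\left(\left(10 - 8\right) - 0\right) - 56\right)^{2} = \left(\left(\left(10 - 8\right) + 0\right) - 56\right)^{2} = \left(\left(2 + 0\right) - 56\right)^{2} = \left(2 - 56\right)^{2} = \left(-54\right)^{2} = 2916$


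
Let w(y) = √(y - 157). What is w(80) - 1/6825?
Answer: -1/6825 + I*√77 ≈ -0.00014652 + 8.775*I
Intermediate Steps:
w(y) = √(-157 + y)
w(80) - 1/6825 = √(-157 + 80) - 1/6825 = √(-77) - 1*1/6825 = I*√77 - 1/6825 = -1/6825 + I*√77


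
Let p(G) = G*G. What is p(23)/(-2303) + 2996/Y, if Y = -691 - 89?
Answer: -1828102/449085 ≈ -4.0707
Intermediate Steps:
p(G) = G²
Y = -780
p(23)/(-2303) + 2996/Y = 23²/(-2303) + 2996/(-780) = 529*(-1/2303) + 2996*(-1/780) = -529/2303 - 749/195 = -1828102/449085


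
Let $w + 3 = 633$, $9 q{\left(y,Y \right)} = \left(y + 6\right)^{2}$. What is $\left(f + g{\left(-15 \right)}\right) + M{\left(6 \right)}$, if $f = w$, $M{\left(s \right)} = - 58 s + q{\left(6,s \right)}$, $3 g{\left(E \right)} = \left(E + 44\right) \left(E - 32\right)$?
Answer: $- \frac{469}{3} \approx -156.33$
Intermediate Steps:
$q{\left(y,Y \right)} = \frac{\left(6 + y\right)^{2}}{9}$ ($q{\left(y,Y \right)} = \frac{\left(y + 6\right)^{2}}{9} = \frac{\left(6 + y\right)^{2}}{9}$)
$g{\left(E \right)} = \frac{\left(-32 + E\right) \left(44 + E\right)}{3}$ ($g{\left(E \right)} = \frac{\left(E + 44\right) \left(E - 32\right)}{3} = \frac{\left(44 + E\right) \left(-32 + E\right)}{3} = \frac{\left(-32 + E\right) \left(44 + E\right)}{3}$)
$w = 630$ ($w = -3 + 633 = 630$)
$M{\left(s \right)} = 16 - 58 s$ ($M{\left(s \right)} = - 58 s + \frac{\left(6 + 6\right)^{2}}{9} = - 58 s + \frac{12^{2}}{9} = - 58 s + \frac{1}{9} \cdot 144 = - 58 s + 16 = 16 - 58 s$)
$f = 630$
$\left(f + g{\left(-15 \right)}\right) + M{\left(6 \right)} = \left(630 + \left(- \frac{1408}{3} + 4 \left(-15\right) + \frac{\left(-15\right)^{2}}{3}\right)\right) + \left(16 - 348\right) = \left(630 - \frac{1363}{3}\right) + \left(16 - 348\right) = \left(630 - \frac{1363}{3}\right) - 332 = \frac{527}{3} - 332 = - \frac{469}{3}$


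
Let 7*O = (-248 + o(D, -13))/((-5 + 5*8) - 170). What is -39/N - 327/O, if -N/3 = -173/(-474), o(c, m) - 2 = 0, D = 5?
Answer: -17314581/14186 ≈ -1220.5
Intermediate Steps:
o(c, m) = 2 (o(c, m) = 2 + 0 = 2)
N = -173/158 (N = -(-519)/(-474) = -(-519)*(-1)/474 = -3*173/474 = -173/158 ≈ -1.0949)
O = 82/315 (O = ((-248 + 2)/((-5 + 5*8) - 170))/7 = (-246/((-5 + 40) - 170))/7 = (-246/(35 - 170))/7 = (-246/(-135))/7 = (-246*(-1/135))/7 = (⅐)*(82/45) = 82/315 ≈ 0.26032)
-39/N - 327/O = -39/(-173/158) - 327/82/315 = -39*(-158/173) - 327*315/82 = 6162/173 - 103005/82 = -17314581/14186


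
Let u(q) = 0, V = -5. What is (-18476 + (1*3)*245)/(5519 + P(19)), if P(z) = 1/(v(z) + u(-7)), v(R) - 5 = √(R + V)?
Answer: -538563537/167554081 - 17741*√14/335108162 ≈ -3.2145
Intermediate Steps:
v(R) = 5 + √(-5 + R) (v(R) = 5 + √(R - 5) = 5 + √(-5 + R))
P(z) = 1/(5 + √(-5 + z)) (P(z) = 1/((5 + √(-5 + z)) + 0) = 1/(5 + √(-5 + z)))
(-18476 + (1*3)*245)/(5519 + P(19)) = (-18476 + (1*3)*245)/(5519 + 1/(5 + √(-5 + 19))) = (-18476 + 3*245)/(5519 + 1/(5 + √14)) = (-18476 + 735)/(5519 + 1/(5 + √14)) = -17741/(5519 + 1/(5 + √14))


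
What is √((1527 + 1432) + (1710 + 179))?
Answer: 4*√303 ≈ 69.628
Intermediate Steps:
√((1527 + 1432) + (1710 + 179)) = √(2959 + 1889) = √4848 = 4*√303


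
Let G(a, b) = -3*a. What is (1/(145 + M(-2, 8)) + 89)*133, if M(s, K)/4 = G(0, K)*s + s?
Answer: 1621802/137 ≈ 11838.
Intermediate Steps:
M(s, K) = 4*s (M(s, K) = 4*((-3*0)*s + s) = 4*(0*s + s) = 4*(0 + s) = 4*s)
(1/(145 + M(-2, 8)) + 89)*133 = (1/(145 + 4*(-2)) + 89)*133 = (1/(145 - 8) + 89)*133 = (1/137 + 89)*133 = (12194/137)*133 = 1621802/137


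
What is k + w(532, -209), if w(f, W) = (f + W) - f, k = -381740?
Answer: -381949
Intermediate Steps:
w(f, W) = W (w(f, W) = (W + f) - f = W)
k + w(532, -209) = -381740 - 209 = -381949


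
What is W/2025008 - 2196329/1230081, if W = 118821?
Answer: -4301424341131/2490923865648 ≈ -1.7268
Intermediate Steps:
W/2025008 - 2196329/1230081 = 118821/2025008 - 2196329/1230081 = -4301424341131/2490923865648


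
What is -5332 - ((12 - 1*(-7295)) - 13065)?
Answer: 426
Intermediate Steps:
-5332 - ((12 - 1*(-7295)) - 13065) = -5332 - ((12 + 7295) - 13065) = -5332 - (7307 - 13065) = -5332 - 1*(-5758) = -5332 + 5758 = 426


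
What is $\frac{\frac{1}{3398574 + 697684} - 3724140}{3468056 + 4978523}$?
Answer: $- \frac{15255038268119}{34599366801382} \approx -0.44091$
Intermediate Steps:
$\frac{\frac{1}{3398574 + 697684} - 3724140}{3468056 + 4978523} = \frac{\frac{1}{4096258} - 3724140}{8446579} = \left(\frac{1}{4096258} - 3724140\right) \frac{1}{8446579} = \left(- \frac{15255038268119}{4096258}\right) \frac{1}{8446579} = - \frac{15255038268119}{34599366801382}$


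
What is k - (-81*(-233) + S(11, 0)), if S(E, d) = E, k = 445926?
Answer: 427042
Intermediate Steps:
k - (-81*(-233) + S(11, 0)) = 445926 - (-81*(-233) + 11) = 445926 - (18873 + 11) = 445926 - 1*18884 = 445926 - 18884 = 427042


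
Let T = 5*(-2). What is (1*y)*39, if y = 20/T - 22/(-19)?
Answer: -624/19 ≈ -32.842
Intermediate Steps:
T = -10
y = -16/19 (y = 20/(-10) - 22/(-19) = 20*(-⅒) - 22*(-1/19) = -2 + 22/19 = -16/19 ≈ -0.84210)
(1*y)*39 = (1*(-16/19))*39 = -16/19*39 = -624/19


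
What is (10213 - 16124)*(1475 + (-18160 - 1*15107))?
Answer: 187922512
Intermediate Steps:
(10213 - 16124)*(1475 + (-18160 - 1*15107)) = -5911*(1475 + (-18160 - 15107)) = -5911*(1475 - 33267) = -5911*(-31792) = 187922512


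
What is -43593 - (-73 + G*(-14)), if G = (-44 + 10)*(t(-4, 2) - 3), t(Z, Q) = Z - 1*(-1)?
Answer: -40664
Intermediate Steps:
t(Z, Q) = 1 + Z (t(Z, Q) = Z + 1 = 1 + Z)
G = 204 (G = (-44 + 10)*((1 - 4) - 3) = -34*(-3 - 3) = -34*(-6) = 204)
-43593 - (-73 + G*(-14)) = -43593 - (-73 + 204*(-14)) = -43593 - (-73 - 2856) = -43593 - 1*(-2929) = -43593 + 2929 = -40664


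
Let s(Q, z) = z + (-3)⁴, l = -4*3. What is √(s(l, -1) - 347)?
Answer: I*√267 ≈ 16.34*I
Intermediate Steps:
l = -12
s(Q, z) = 81 + z (s(Q, z) = z + 81 = 81 + z)
√(s(l, -1) - 347) = √((81 - 1) - 347) = √(80 - 347) = √(-267) = I*√267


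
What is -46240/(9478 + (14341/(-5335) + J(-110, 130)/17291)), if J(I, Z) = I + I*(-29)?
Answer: -4265523706400/874090124399 ≈ -4.8800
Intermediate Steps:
J(I, Z) = -28*I (J(I, Z) = I - 29*I = -28*I)
-46240/(9478 + (14341/(-5335) + J(-110, 130)/17291)) = -46240/(9478 + (14341/(-5335) - 28*(-110)/17291)) = -46240/(9478 + (14341*(-1/5335) + 3080*(1/17291))) = -46240/(9478 + (-14341/5335 + 3080/17291)) = -46240/(9478 - 231538431/92247485) = -46240/874090124399/92247485 = -46240*92247485/874090124399 = -4265523706400/874090124399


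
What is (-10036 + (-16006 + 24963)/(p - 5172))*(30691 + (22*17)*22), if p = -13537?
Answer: -137885229963/353 ≈ -3.9061e+8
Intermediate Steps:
(-10036 + (-16006 + 24963)/(p - 5172))*(30691 + (22*17)*22) = (-10036 + (-16006 + 24963)/(-13537 - 5172))*(30691 + (22*17)*22) = (-10036 + 8957/(-18709))*(30691 + 374*22) = (-10036 + 8957*(-1/18709))*(30691 + 8228) = (-10036 - 169/353)*38919 = -3542877/353*38919 = -137885229963/353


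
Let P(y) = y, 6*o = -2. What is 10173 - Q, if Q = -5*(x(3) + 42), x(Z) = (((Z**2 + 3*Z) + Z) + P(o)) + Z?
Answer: 31504/3 ≈ 10501.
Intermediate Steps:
o = -1/3 (o = (1/6)*(-2) = -1/3 ≈ -0.33333)
x(Z) = -1/3 + Z**2 + 5*Z (x(Z) = (((Z**2 + 3*Z) + Z) - 1/3) + Z = ((Z**2 + 4*Z) - 1/3) + Z = (-1/3 + Z**2 + 4*Z) + Z = -1/3 + Z**2 + 5*Z)
Q = -985/3 (Q = -5*((-1/3 + 3**2 + 5*3) + 42) = -5*((-1/3 + 9 + 15) + 42) = -5*(71/3 + 42) = -5*197/3 = -985/3 ≈ -328.33)
10173 - Q = 10173 - 1*(-985/3) = 10173 + 985/3 = 31504/3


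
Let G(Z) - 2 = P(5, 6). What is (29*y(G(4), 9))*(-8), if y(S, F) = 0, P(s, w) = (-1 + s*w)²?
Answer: 0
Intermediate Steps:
G(Z) = 843 (G(Z) = 2 + (-1 + 5*6)² = 2 + (-1 + 30)² = 2 + 29² = 2 + 841 = 843)
(29*y(G(4), 9))*(-8) = (29*0)*(-8) = 0*(-8) = 0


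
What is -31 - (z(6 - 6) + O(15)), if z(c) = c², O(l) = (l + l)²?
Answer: -931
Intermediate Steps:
O(l) = 4*l² (O(l) = (2*l)² = 4*l²)
-31 - (z(6 - 6) + O(15)) = -31 - ((6 - 6)² + 4*15²) = -31 - (0² + 4*225) = -31 - (0 + 900) = -31 - 1*900 = -31 - 900 = -931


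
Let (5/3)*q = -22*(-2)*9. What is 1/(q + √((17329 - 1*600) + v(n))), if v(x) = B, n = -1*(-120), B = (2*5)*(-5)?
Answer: 5940/994369 - 25*√16679/994369 ≈ 0.0027267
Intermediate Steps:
B = -50 (B = 10*(-5) = -50)
n = 120
v(x) = -50
q = 1188/5 (q = 3*(-22*(-2)*9)/5 = 3*(44*9)/5 = (⅗)*396 = 1188/5 ≈ 237.60)
1/(q + √((17329 - 1*600) + v(n))) = 1/(1188/5 + √((17329 - 1*600) - 50)) = 1/(1188/5 + √((17329 - 600) - 50)) = 1/(1188/5 + √(16729 - 50)) = 1/(1188/5 + √16679)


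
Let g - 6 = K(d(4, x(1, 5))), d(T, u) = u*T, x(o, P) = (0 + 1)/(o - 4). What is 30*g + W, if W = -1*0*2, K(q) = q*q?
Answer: 700/3 ≈ 233.33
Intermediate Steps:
x(o, P) = 1/(-4 + o)
d(T, u) = T*u
K(q) = q²
g = 70/9 (g = 6 + (4/(-4 + 1))² = 6 + (4/(-3))² = 6 + (4*(-⅓))² = 6 + (-4/3)² = 6 + 16/9 = 70/9 ≈ 7.7778)
W = 0 (W = 0*2 = 0)
30*g + W = 30*(70/9) + 0 = 700/3 + 0 = 700/3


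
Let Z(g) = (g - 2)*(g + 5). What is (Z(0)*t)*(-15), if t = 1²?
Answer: 150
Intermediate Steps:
t = 1
Z(g) = (-2 + g)*(5 + g)
(Z(0)*t)*(-15) = ((-10 + 0² + 3*0)*1)*(-15) = ((-10 + 0 + 0)*1)*(-15) = -10*1*(-15) = -10*(-15) = 150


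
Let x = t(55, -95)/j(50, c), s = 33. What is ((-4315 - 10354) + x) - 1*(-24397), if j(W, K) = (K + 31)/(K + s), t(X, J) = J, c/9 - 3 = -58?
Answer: 2234951/232 ≈ 9633.4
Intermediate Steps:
c = -495 (c = 27 + 9*(-58) = 27 - 522 = -495)
j(W, K) = (31 + K)/(33 + K) (j(W, K) = (K + 31)/(K + 33) = (31 + K)/(33 + K))
x = -21945/232 (x = -95*(33 - 495)/(31 - 495) = -95/(-464/(-462)) = -95/((-1/462*(-464))) = -95/232/231 = -95*231/232 = -21945/232 ≈ -94.591)
((-4315 - 10354) + x) - 1*(-24397) = ((-4315 - 10354) - 21945/232) - 1*(-24397) = (-14669 - 21945/232) + 24397 = -3425153/232 + 24397 = 2234951/232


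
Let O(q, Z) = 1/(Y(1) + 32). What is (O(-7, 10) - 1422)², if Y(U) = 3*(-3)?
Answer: 1069617025/529 ≈ 2.0220e+6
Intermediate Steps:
Y(U) = -9
O(q, Z) = 1/23 (O(q, Z) = 1/(-9 + 32) = 1/23)
(O(-7, 10) - 1422)² = (1/23 - 1422)² = (-32705/23)² = 1069617025/529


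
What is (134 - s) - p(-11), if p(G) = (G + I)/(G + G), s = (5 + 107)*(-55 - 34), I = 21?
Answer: 111127/11 ≈ 10102.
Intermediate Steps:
s = -9968 (s = 112*(-89) = -9968)
p(G) = (21 + G)/(2*G) (p(G) = (G + 21)/(G + G) = (21 + G)/((2*G)) = (21 + G)*(1/(2*G)) = (21 + G)/(2*G))
(134 - s) - p(-11) = (134 - 1*(-9968)) - (21 - 11)/(2*(-11)) = (134 + 9968) - (-1)*10/(2*11) = 10102 - 1*(-5/11) = 10102 + 5/11 = 111127/11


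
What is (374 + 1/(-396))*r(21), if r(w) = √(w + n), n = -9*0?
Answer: 148103*√21/396 ≈ 1713.9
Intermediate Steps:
n = 0
r(w) = √w (r(w) = √(w + 0) = √w)
(374 + 1/(-396))*r(21) = (374 + 1/(-396))*√21 = (374 - 1/396)*√21 = 148103*√21/396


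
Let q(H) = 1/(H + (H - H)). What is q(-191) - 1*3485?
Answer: -665636/191 ≈ -3485.0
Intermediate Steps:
q(H) = 1/H (q(H) = 1/(H + 0) = 1/H)
q(-191) - 1*3485 = 1/(-191) - 1*3485 = -1/191 - 3485 = -665636/191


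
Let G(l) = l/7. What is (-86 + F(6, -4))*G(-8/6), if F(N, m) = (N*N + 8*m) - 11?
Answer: 124/7 ≈ 17.714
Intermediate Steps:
G(l) = l/7 (G(l) = l*(⅐) = l/7)
F(N, m) = -11 + N² + 8*m (F(N, m) = (N² + 8*m) - 11 = -11 + N² + 8*m)
(-86 + F(6, -4))*G(-8/6) = (-86 + (-11 + 6² + 8*(-4)))*((-8/6)/7) = (-86 + (-11 + 36 - 32))*((-8*⅙)/7) = (-86 - 7)*((⅐)*(-4/3)) = -93*(-4/21) = 124/7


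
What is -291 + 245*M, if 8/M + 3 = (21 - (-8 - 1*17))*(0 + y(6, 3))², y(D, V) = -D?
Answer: -479063/1653 ≈ -289.81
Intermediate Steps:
M = 8/1653 (M = 8/(-3 + (21 - (-8 - 1*17))*(0 - 1*6)²) = 8/(-3 + (21 - (-8 - 17))*(0 - 6)²) = 8/(-3 + (21 - 1*(-25))*(-6)²) = 8/(-3 + (21 + 25)*36) = 8/(-3 + 46*36) = 8/(-3 + 1656) = 8/1653 ≈ 0.0048397)
-291 + 245*M = -291 + 245*(8/1653) = -291 + 1960/1653 = -479063/1653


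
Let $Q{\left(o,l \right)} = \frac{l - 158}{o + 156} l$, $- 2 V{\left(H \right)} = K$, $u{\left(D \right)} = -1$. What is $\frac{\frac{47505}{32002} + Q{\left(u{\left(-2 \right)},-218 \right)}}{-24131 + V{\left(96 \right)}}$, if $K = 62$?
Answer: $- \frac{2630503211}{119851010220} \approx -0.021948$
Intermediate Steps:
$V{\left(H \right)} = -31$ ($V{\left(H \right)} = \left(- \frac{1}{2}\right) 62 = -31$)
$Q{\left(o,l \right)} = \frac{l \left(-158 + l\right)}{156 + o}$ ($Q{\left(o,l \right)} = \frac{-158 + l}{156 + o} l = \frac{l \left(-158 + l\right)}{156 + o}$)
$\frac{\frac{47505}{32002} + Q{\left(u{\left(-2 \right)},-218 \right)}}{-24131 + V{\left(96 \right)}} = \frac{\frac{47505}{32002} - \frac{218 \left(-158 - 218\right)}{156 - 1}}{-24131 - 31} = \frac{47505 \cdot \frac{1}{32002} - 218 \cdot \frac{1}{155} \left(-376\right)}{-24162} = \left(\frac{47505}{32002} - \frac{218}{155} \left(-376\right)\right) \left(- \frac{1}{24162}\right) = \left(\frac{47505}{32002} + \frac{81968}{155}\right) \left(- \frac{1}{24162}\right) = \frac{2630503211}{4960310} \left(- \frac{1}{24162}\right) = - \frac{2630503211}{119851010220}$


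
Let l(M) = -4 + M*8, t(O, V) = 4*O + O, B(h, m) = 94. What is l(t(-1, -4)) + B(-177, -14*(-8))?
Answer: 50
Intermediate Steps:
t(O, V) = 5*O
l(M) = -4 + 8*M
l(t(-1, -4)) + B(-177, -14*(-8)) = (-4 + 8*(5*(-1))) + 94 = (-4 + 8*(-5)) + 94 = (-4 - 40) + 94 = -44 + 94 = 50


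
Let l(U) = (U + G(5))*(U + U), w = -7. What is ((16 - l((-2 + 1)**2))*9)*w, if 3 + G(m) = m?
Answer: -630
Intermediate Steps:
G(m) = -3 + m
l(U) = 2*U*(2 + U) (l(U) = (U + (-3 + 5))*(U + U) = (U + 2)*(2*U) = (2 + U)*(2*U) = 2*U*(2 + U))
((16 - l((-2 + 1)**2))*9)*w = ((16 - 2*(-2 + 1)**2*(2 + (-2 + 1)**2))*9)*(-7) = ((16 - 2*(-1)**2*(2 + (-1)**2))*9)*(-7) = ((16 - 2*(2 + 1))*9)*(-7) = ((16 - 2*3)*9)*(-7) = ((16 - 1*6)*9)*(-7) = ((16 - 6)*9)*(-7) = (10*9)*(-7) = 90*(-7) = -630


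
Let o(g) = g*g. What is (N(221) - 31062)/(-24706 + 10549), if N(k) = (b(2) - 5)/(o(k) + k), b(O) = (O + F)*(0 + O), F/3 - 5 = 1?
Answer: 1523963809/694570734 ≈ 2.1941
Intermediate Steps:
F = 18 (F = 15 + 3*1 = 15 + 3 = 18)
b(O) = O*(18 + O) (b(O) = (O + 18)*(0 + O) = (18 + O)*O = O*(18 + O))
o(g) = g**2
N(k) = 35/(k + k**2) (N(k) = (2*(18 + 2) - 5)/(k**2 + k) = (2*20 - 5)/(k + k**2) = (40 - 5)/(k + k**2) = 35/(k + k**2))
(N(221) - 31062)/(-24706 + 10549) = (35/(221*(1 + 221)) - 31062)/(-24706 + 10549) = (35*(1/221)/222 - 31062)/(-14157) = (35*(1/221)*(1/222) - 31062)*(-1/14157) = (35/49062 - 31062)*(-1/14157) = -1523963809/49062*(-1/14157) = 1523963809/694570734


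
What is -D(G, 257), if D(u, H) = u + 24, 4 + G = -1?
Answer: -19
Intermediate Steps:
G = -5 (G = -4 - 1 = -5)
D(u, H) = 24 + u
-D(G, 257) = -(24 - 5) = -1*19 = -19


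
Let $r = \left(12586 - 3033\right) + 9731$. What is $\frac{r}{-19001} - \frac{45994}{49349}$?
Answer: $- \frac{29927510}{15371809} \approx -1.9469$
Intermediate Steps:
$r = 19284$ ($r = 9553 + 9731 = 19284$)
$\frac{r}{-19001} - \frac{45994}{49349} = \frac{19284}{-19001} - \frac{45994}{49349} = 19284 \left(- \frac{1}{19001}\right) - \frac{754}{809} = - \frac{19284}{19001} - \frac{754}{809} = - \frac{29927510}{15371809}$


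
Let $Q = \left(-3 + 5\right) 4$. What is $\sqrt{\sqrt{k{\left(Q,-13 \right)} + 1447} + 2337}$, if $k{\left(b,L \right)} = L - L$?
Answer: $\sqrt{2337 + \sqrt{1447}} \approx 48.734$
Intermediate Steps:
$Q = 8$ ($Q = 2 \cdot 4 = 8$)
$k{\left(b,L \right)} = 0$
$\sqrt{\sqrt{k{\left(Q,-13 \right)} + 1447} + 2337} = \sqrt{\sqrt{0 + 1447} + 2337} = \sqrt{\sqrt{1447} + 2337} = \sqrt{2337 + \sqrt{1447}}$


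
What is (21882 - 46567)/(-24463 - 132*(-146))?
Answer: 24685/5191 ≈ 4.7553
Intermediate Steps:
(21882 - 46567)/(-24463 - 132*(-146)) = -24685/(-24463 + 19272) = -24685/(-5191) = -24685*(-1/5191) = 24685/5191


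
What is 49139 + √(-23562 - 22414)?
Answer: 49139 + 2*I*√11494 ≈ 49139.0 + 214.42*I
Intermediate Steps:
49139 + √(-23562 - 22414) = 49139 + √(-45976) = 49139 + 2*I*√11494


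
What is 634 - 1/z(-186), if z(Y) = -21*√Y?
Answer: 634 - I*√186/3906 ≈ 634.0 - 0.0034916*I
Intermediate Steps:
634 - 1/z(-186) = 634 - 1/((-21*I*√186)) = 634 - I*√186/3906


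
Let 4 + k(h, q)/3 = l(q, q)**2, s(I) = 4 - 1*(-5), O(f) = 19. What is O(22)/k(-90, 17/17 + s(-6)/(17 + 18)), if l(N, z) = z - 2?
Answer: -23275/12672 ≈ -1.8367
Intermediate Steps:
s(I) = 9 (s(I) = 4 + 5 = 9)
l(N, z) = -2 + z
k(h, q) = -12 + 3*(-2 + q)**2
O(22)/k(-90, 17/17 + s(-6)/(17 + 18)) = 19/((3*(17/17 + 9/(17 + 18))*(-4 + (17/17 + 9/(17 + 18))))) = 19/((3*(17*(1/17) + 9/35)*(-4 + (17*(1/17) + 9/35)))) = 19/((3*(1 + 9*(1/35))*(-4 + (1 + 9*(1/35))))) = 19/((3*(1 + 9/35)*(-4 + (1 + 9/35)))) = 19/((3*(44/35)*(-4 + 44/35))) = 19/((3*(44/35)*(-96/35))) = 19/(-12672/1225) = 19*(-1225/12672) = -23275/12672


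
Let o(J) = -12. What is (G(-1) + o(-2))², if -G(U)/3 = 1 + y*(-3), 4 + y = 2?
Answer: 1089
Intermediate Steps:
y = -2 (y = -4 + 2 = -2)
G(U) = -21 (G(U) = -3*(1 - 2*(-3)) = -3*(1 + 6) = -3*7 = -21)
(G(-1) + o(-2))² = (-21 - 12)² = (-33)² = 1089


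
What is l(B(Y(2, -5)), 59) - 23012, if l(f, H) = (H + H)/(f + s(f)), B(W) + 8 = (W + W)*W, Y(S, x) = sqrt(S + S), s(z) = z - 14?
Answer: -161143/7 ≈ -23020.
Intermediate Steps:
s(z) = -14 + z
Y(S, x) = sqrt(2)*sqrt(S) (Y(S, x) = sqrt(2*S) = sqrt(2)*sqrt(S))
B(W) = -8 + 2*W**2 (B(W) = -8 + (W + W)*W = -8 + (2*W)*W = -8 + 2*W**2)
l(f, H) = 2*H/(-14 + 2*f) (l(f, H) = (H + H)/(f + (-14 + f)) = (2*H)/(-14 + 2*f) = 2*H/(-14 + 2*f))
l(B(Y(2, -5)), 59) - 23012 = 59/(-7 + (-8 + 2*(sqrt(2)*sqrt(2))**2)) - 23012 = 59/(-7 + (-8 + 2*2**2)) - 23012 = 59/(-7 + (-8 + 2*4)) - 23012 = 59/(-7 + (-8 + 8)) - 23012 = 59/(-7 + 0) - 23012 = 59/(-7) - 23012 = 59*(-1/7) - 23012 = -59/7 - 23012 = -161143/7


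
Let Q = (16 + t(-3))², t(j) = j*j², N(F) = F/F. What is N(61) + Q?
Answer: 122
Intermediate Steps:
N(F) = 1
t(j) = j³
Q = 121 (Q = (16 + (-3)³)² = (16 - 27)² = (-11)² = 121)
N(61) + Q = 1 + 121 = 122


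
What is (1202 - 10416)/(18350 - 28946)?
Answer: 4607/5298 ≈ 0.86957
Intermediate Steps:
(1202 - 10416)/(18350 - 28946) = -9214/(-10596) = -9214*(-1/10596) = 4607/5298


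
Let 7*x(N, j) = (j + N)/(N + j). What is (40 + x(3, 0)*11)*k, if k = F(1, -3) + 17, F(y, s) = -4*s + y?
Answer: 8730/7 ≈ 1247.1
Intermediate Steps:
F(y, s) = y - 4*s
k = 30 (k = (1 - 4*(-3)) + 17 = (1 + 12) + 17 = 13 + 17 = 30)
x(N, j) = ⅐ (x(N, j) = ((j + N)/(N + j))/7 = ((N + j)/(N + j))/7 = (⅐)*1 = ⅐)
(40 + x(3, 0)*11)*k = (40 + (⅐)*11)*30 = (40 + 11/7)*30 = (291/7)*30 = 8730/7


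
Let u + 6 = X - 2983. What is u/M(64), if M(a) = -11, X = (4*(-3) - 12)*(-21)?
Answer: 2485/11 ≈ 225.91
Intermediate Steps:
X = 504 (X = (-12 - 12)*(-21) = -24*(-21) = 504)
u = -2485 (u = -6 + (504 - 2983) = -6 - 2479 = -2485)
u/M(64) = -2485/(-11) = -2485*(-1/11) = 2485/11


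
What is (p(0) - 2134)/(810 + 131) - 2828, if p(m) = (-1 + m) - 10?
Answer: -2663293/941 ≈ -2830.3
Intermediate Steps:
p(m) = -11 + m
(p(0) - 2134)/(810 + 131) - 2828 = ((-11 + 0) - 2134)/(810 + 131) - 2828 = (-11 - 2134)/941 - 2828 = -2145*1/941 - 2828 = -2145/941 - 2828 = -2663293/941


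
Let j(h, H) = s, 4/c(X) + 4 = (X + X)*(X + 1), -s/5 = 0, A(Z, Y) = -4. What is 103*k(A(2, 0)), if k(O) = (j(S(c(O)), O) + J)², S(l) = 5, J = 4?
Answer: 1648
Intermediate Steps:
s = 0 (s = -5*0 = 0)
c(X) = 4/(-4 + 2*X*(1 + X)) (c(X) = 4/(-4 + (X + X)*(X + 1)) = 4/(-4 + (2*X)*(1 + X)) = 4/(-4 + 2*X*(1 + X)))
j(h, H) = 0
k(O) = 16 (k(O) = (0 + 4)² = 4² = 16)
103*k(A(2, 0)) = 103*16 = 1648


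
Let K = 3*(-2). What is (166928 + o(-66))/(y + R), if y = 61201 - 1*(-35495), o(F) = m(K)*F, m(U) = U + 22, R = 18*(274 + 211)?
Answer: 82936/52713 ≈ 1.5733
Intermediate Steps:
R = 8730 (R = 18*485 = 8730)
K = -6
m(U) = 22 + U
o(F) = 16*F (o(F) = (22 - 6)*F = 16*F)
y = 96696 (y = 61201 + 35495 = 96696)
(166928 + o(-66))/(y + R) = (166928 + 16*(-66))/(96696 + 8730) = (166928 - 1056)/105426 = 165872*(1/105426) = 82936/52713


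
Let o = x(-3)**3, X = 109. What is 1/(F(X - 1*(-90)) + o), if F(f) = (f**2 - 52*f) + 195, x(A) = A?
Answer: 1/29421 ≈ 3.3989e-5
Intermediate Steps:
o = -27 (o = (-3)**3 = -27)
F(f) = 195 + f**2 - 52*f
1/(F(X - 1*(-90)) + o) = 1/((195 + (109 - 1*(-90))**2 - 52*(109 - 1*(-90))) - 27) = 1/((195 + (109 + 90)**2 - 52*(109 + 90)) - 27) = 1/((195 + 199**2 - 52*199) - 27) = 1/((195 + 39601 - 10348) - 27) = 1/(29448 - 27) = 1/29421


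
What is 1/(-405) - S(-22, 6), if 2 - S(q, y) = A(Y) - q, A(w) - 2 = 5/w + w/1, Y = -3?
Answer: 7019/405 ≈ 17.331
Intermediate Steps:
A(w) = 2 + w + 5/w (A(w) = 2 + (5/w + w/1) = 2 + (5/w + w*1) = 2 + (5/w + w) = 2 + (w + 5/w) = 2 + w + 5/w)
S(q, y) = 14/3 + q (S(q, y) = 2 - ((2 - 3 + 5/(-3)) - q) = 2 - ((2 - 3 + 5*(-1/3)) - q) = 2 - ((2 - 3 - 5/3) - q) = 2 - (-8/3 - q) = 2 + (8/3 + q) = 14/3 + q)
1/(-405) - S(-22, 6) = 1/(-405) - (14/3 - 22) = -1/405 - 1*(-52/3) = -1/405 + 52/3 = 7019/405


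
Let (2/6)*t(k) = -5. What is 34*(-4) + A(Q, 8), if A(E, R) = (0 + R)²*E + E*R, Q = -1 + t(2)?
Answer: -1288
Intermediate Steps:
t(k) = -15 (t(k) = 3*(-5) = -15)
Q = -16 (Q = -1 - 15 = -16)
A(E, R) = E*R + E*R² (A(E, R) = R²*E + E*R = E*R² + E*R = E*R + E*R²)
34*(-4) + A(Q, 8) = 34*(-4) - 16*8*(1 + 8) = -136 - 16*8*9 = -136 - 1152 = -1288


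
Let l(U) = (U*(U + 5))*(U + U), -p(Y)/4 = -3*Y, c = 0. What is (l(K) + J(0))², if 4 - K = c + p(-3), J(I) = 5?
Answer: 20737440025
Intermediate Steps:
p(Y) = 12*Y (p(Y) = -(-12)*Y = 12*Y)
K = 40 (K = 4 - (0 + 12*(-3)) = 4 - (0 - 36) = 4 - 1*(-36) = 4 + 36 = 40)
l(U) = 2*U²*(5 + U) (l(U) = (U*(5 + U))*(2*U) = 2*U²*(5 + U))
(l(K) + J(0))² = (2*40²*(5 + 40) + 5)² = (2*1600*45 + 5)² = (144000 + 5)² = 144005² = 20737440025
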